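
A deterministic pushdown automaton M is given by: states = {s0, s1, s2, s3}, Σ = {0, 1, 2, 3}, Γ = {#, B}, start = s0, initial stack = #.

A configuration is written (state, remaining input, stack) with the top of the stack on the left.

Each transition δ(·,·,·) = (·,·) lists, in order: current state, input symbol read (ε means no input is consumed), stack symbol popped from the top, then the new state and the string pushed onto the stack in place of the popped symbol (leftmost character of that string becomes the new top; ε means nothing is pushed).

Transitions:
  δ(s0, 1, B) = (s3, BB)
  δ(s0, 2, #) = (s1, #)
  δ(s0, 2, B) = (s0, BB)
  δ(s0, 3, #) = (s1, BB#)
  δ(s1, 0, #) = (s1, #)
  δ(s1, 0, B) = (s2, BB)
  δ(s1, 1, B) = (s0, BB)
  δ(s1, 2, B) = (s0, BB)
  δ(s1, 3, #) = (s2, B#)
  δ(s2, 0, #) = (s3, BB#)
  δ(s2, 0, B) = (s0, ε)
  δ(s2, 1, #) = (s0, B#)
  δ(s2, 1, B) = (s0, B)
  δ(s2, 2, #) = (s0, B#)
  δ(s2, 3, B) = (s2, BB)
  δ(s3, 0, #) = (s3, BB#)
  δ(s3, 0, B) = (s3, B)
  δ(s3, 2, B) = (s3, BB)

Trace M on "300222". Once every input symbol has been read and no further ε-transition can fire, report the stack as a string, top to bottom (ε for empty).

BBBBB#

(s0, 300222, #)
  read 3, top #: go to s1, push BB# → (s1, 00222, BB#)
  read 0, top B: go to s2, push BB → (s2, 0222, BBB#)
  read 0, top B: go to s0, push ε → (s0, 222, BB#)
  read 2, top B: go to s0, push BB → (s0, 22, BBB#)
  read 2, top B: go to s0, push BB → (s0, 2, BBBB#)
  read 2, top B: go to s0, push BB → (s0, ε, BBBBB#)
All input consumed in state s0 with stack BBBBB#.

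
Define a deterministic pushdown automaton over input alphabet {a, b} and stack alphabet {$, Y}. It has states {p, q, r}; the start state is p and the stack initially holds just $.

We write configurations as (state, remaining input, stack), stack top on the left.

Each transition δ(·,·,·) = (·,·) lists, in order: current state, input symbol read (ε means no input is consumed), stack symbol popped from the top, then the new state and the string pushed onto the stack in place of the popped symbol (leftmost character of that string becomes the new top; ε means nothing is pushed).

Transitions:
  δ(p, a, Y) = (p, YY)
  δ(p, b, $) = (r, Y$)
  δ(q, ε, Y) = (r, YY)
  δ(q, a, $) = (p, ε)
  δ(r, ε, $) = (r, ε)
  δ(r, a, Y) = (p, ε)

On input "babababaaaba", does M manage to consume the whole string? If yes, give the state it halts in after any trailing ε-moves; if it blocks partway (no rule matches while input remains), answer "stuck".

stuck

(p, babababaaaba, $) ⊢ (r, abababaaaba, Y$) ⊢ (p, bababaaaba, $) ⊢ (r, ababaaaba, Y$) ⊢ (p, babaaaba, $) ⊢ (r, abaaaba, Y$) ⊢ (p, baaaba, $) ⊢ (r, aaaba, Y$) ⊢ (p, aaba, $)
No transition for (p, a, top $); M blocks with input aaba remaining.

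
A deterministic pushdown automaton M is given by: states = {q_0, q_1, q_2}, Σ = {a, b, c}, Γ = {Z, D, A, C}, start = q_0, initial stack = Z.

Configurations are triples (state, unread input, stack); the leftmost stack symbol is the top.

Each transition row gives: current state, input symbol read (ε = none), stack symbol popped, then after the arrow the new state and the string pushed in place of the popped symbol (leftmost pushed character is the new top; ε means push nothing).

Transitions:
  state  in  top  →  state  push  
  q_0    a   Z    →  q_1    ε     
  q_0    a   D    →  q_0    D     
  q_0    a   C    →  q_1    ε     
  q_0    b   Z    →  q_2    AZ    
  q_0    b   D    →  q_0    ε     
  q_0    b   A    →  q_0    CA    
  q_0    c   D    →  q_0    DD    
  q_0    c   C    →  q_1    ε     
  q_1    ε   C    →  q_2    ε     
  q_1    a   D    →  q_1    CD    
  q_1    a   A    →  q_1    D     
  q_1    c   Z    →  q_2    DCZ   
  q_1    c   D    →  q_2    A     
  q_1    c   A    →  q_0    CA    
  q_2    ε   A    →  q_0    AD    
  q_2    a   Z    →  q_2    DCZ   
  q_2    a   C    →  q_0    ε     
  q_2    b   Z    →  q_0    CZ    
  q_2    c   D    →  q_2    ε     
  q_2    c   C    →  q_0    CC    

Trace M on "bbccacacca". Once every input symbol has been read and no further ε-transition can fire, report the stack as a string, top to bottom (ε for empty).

DDZ

(q_0, bbccacacca, Z)
  read b, top Z: go to q_2, push AZ → (q_2, bccacacca, AZ)
  ε-move, top A: go to q_0, push AD → (q_0, bccacacca, ADZ)
  read b, top A: go to q_0, push CA → (q_0, ccacacca, CADZ)
  read c, top C: go to q_1, push ε → (q_1, cacacca, ADZ)
  read c, top A: go to q_0, push CA → (q_0, acacca, CADZ)
  read a, top C: go to q_1, push ε → (q_1, cacca, ADZ)
  read c, top A: go to q_0, push CA → (q_0, acca, CADZ)
  read a, top C: go to q_1, push ε → (q_1, cca, ADZ)
  read c, top A: go to q_0, push CA → (q_0, ca, CADZ)
  read c, top C: go to q_1, push ε → (q_1, a, ADZ)
  read a, top A: go to q_1, push D → (q_1, ε, DDZ)
All input consumed in state q_1 with stack DDZ.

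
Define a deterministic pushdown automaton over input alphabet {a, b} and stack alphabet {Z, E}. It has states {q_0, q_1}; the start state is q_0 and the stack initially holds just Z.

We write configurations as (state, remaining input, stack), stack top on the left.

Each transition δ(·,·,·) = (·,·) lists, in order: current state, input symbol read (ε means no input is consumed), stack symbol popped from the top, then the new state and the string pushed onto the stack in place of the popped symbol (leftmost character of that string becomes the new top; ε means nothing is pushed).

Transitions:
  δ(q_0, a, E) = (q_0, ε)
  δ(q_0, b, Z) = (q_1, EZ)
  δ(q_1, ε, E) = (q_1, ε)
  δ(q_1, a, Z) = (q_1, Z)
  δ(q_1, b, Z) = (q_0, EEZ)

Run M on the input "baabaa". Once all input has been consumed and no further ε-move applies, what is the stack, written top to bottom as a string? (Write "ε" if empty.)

Z

(q_0, baabaa, Z)
  read b, top Z: go to q_1, push EZ → (q_1, aabaa, EZ)
  ε-move, top E: go to q_1, push ε → (q_1, aabaa, Z)
  read a, top Z: go to q_1, push Z → (q_1, abaa, Z)
  read a, top Z: go to q_1, push Z → (q_1, baa, Z)
  read b, top Z: go to q_0, push EEZ → (q_0, aa, EEZ)
  read a, top E: go to q_0, push ε → (q_0, a, EZ)
  read a, top E: go to q_0, push ε → (q_0, ε, Z)
All input consumed in state q_0 with stack Z.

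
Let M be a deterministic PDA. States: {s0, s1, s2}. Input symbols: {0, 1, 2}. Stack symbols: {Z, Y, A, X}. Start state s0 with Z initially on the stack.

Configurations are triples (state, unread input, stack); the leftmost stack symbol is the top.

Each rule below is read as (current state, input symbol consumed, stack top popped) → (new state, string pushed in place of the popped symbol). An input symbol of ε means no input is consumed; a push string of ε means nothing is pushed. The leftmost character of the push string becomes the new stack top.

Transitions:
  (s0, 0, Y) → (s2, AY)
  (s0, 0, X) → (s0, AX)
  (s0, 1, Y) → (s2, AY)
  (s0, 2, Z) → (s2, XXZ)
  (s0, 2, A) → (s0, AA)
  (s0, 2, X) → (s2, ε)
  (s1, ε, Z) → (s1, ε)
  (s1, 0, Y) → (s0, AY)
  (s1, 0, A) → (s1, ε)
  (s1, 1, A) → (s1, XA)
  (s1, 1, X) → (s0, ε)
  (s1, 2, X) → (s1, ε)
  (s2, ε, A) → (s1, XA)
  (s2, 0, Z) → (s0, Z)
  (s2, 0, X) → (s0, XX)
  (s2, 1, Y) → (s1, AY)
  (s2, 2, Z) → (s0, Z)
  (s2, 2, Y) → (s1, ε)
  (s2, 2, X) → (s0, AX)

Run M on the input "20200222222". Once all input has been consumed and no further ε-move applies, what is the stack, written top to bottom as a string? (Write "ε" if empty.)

AAAAAAAXXXZ

(s0, 20200222222, Z)
  read 2, top Z: go to s2, push XXZ → (s2, 0200222222, XXZ)
  read 0, top X: go to s0, push XX → (s0, 200222222, XXXZ)
  read 2, top X: go to s2, push ε → (s2, 00222222, XXZ)
  read 0, top X: go to s0, push XX → (s0, 0222222, XXXZ)
  read 0, top X: go to s0, push AX → (s0, 222222, AXXXZ)
  read 2, top A: go to s0, push AA → (s0, 22222, AAXXXZ)
  read 2, top A: go to s0, push AA → (s0, 2222, AAAXXXZ)
  read 2, top A: go to s0, push AA → (s0, 222, AAAAXXXZ)
  read 2, top A: go to s0, push AA → (s0, 22, AAAAAXXXZ)
  read 2, top A: go to s0, push AA → (s0, 2, AAAAAAXXXZ)
  read 2, top A: go to s0, push AA → (s0, ε, AAAAAAAXXXZ)
All input consumed in state s0 with stack AAAAAAAXXXZ.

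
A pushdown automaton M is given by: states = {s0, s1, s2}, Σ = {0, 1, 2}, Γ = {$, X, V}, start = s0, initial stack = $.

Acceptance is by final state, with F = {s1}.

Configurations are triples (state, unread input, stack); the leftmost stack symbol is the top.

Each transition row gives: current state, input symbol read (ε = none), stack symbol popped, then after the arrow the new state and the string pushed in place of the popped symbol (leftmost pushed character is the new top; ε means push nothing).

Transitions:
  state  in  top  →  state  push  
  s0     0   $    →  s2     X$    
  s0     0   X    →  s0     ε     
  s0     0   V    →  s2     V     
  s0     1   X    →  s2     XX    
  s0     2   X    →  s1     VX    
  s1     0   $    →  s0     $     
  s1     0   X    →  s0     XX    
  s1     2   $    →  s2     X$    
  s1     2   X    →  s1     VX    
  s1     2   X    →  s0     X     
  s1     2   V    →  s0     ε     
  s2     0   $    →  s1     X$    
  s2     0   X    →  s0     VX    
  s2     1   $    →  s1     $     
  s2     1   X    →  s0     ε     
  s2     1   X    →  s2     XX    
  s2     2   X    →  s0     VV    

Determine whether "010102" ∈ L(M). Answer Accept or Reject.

No computation consumes all input and reaches a final state.

Reject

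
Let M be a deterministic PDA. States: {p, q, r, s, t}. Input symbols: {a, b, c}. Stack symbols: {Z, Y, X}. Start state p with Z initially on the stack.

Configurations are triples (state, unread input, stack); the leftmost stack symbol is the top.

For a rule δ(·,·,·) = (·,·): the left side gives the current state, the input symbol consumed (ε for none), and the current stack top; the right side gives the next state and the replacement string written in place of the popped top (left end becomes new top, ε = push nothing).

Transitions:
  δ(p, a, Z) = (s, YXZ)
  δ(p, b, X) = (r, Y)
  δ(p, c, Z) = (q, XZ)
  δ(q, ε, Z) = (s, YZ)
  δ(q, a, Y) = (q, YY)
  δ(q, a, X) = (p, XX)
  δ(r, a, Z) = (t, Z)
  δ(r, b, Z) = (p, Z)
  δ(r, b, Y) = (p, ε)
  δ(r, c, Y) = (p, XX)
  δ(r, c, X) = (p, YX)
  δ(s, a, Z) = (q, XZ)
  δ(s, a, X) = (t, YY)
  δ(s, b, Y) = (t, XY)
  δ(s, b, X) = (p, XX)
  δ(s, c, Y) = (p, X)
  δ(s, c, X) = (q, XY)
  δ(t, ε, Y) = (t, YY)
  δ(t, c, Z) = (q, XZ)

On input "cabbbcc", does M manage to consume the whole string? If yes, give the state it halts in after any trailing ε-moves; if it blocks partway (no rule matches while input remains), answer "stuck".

(p, cabbbcc, Z)
  read c, top Z: go to q, push XZ → (q, abbbcc, XZ)
  read a, top X: go to p, push XX → (p, bbbcc, XXZ)
  read b, top X: go to r, push Y → (r, bbcc, YXZ)
  read b, top Y: go to p, push ε → (p, bcc, XZ)
  read b, top X: go to r, push Y → (r, cc, YZ)
  read c, top Y: go to p, push XX → (p, c, XXZ)
No transition for (p, c, top X); M blocks with input c remaining.

stuck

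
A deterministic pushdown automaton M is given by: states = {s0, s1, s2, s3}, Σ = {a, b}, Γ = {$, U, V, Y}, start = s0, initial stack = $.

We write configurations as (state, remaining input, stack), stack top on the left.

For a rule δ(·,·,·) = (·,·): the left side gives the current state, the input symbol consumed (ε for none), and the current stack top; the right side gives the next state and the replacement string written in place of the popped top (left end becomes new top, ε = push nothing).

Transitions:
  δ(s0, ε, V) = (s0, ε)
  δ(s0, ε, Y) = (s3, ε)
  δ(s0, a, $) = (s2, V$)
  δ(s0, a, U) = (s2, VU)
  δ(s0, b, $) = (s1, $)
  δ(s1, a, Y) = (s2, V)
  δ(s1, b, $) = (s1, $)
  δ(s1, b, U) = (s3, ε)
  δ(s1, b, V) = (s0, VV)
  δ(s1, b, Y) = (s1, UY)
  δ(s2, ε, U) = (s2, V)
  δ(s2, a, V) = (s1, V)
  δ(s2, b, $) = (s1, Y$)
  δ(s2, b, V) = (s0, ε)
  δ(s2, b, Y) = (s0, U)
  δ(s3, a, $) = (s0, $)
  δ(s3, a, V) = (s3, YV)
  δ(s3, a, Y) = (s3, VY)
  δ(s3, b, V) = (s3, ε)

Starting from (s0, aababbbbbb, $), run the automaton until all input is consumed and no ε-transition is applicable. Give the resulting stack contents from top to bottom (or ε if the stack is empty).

(s0, aababbbbbb, $)
  read a, top $: go to s2, push V$ → (s2, ababbbbbb, V$)
  read a, top V: go to s1, push V → (s1, babbbbbb, V$)
  read b, top V: go to s0, push VV → (s0, abbbbbb, VV$)
  ε-move, top V: go to s0, push ε → (s0, abbbbbb, V$)
  ε-move, top V: go to s0, push ε → (s0, abbbbbb, $)
  read a, top $: go to s2, push V$ → (s2, bbbbbb, V$)
  read b, top V: go to s0, push ε → (s0, bbbbb, $)
  read b, top $: go to s1, push $ → (s1, bbbb, $)
  read b, top $: go to s1, push $ → (s1, bbb, $)
  read b, top $: go to s1, push $ → (s1, bb, $)
  read b, top $: go to s1, push $ → (s1, b, $)
  read b, top $: go to s1, push $ → (s1, ε, $)
All input consumed in state s1 with stack $.

$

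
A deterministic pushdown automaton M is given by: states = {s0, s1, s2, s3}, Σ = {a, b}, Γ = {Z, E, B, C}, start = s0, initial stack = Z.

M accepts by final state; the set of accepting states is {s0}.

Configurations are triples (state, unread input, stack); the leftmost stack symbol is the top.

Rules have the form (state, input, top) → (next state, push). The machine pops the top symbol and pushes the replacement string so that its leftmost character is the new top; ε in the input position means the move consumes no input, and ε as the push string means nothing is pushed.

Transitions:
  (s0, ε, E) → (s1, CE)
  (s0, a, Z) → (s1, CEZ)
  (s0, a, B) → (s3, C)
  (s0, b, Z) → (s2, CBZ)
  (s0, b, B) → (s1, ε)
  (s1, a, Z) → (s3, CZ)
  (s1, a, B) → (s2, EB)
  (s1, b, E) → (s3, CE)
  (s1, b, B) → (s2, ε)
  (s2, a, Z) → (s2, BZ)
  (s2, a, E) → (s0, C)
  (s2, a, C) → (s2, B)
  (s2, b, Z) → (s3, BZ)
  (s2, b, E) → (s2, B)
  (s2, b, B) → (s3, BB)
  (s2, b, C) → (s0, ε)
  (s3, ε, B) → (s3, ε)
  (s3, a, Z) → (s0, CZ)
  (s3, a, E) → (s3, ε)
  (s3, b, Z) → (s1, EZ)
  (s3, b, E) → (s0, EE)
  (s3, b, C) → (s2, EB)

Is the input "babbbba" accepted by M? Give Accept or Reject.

(s0, babbbba, Z)
  read b, top Z: go to s2, push CBZ → (s2, abbbba, CBZ)
  read a, top C: go to s2, push B → (s2, bbbba, BBZ)
  read b, top B: go to s3, push BB → (s3, bbba, BBBZ)
  ε-move, top B: go to s3, push ε → (s3, bbba, BBZ)
  ε-move, top B: go to s3, push ε → (s3, bbba, BZ)
  ε-move, top B: go to s3, push ε → (s3, bbba, Z)
  read b, top Z: go to s1, push EZ → (s1, bba, EZ)
  read b, top E: go to s3, push CE → (s3, ba, CEZ)
  read b, top C: go to s2, push EB → (s2, a, EBEZ)
  read a, top E: go to s0, push C → (s0, ε, CBEZ)
All input consumed; state s0 ∈ F.

Accept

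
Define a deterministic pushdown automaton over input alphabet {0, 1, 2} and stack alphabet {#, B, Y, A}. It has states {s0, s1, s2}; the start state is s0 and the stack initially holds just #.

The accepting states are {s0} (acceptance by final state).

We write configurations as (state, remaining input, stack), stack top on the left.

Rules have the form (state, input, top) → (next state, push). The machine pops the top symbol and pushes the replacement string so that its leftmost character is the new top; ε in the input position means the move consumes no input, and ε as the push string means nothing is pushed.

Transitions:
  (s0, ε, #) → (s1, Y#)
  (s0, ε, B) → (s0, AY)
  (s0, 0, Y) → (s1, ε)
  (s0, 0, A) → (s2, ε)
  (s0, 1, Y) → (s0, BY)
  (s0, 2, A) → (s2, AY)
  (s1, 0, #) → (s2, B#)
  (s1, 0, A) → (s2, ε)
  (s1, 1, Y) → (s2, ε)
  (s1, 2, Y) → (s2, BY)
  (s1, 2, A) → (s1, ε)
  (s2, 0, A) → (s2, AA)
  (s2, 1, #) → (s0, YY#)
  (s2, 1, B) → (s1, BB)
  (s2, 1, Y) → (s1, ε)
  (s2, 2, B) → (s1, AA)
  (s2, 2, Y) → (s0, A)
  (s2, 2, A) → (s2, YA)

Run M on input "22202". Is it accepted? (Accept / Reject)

Accept

(s0, 22202, #) ⊢ (s1, 22202, Y#) ⊢ (s2, 2202, BY#) ⊢ (s1, 202, AAY#) ⊢ (s1, 02, AY#) ⊢ (s2, 2, Y#) ⊢ (s0, ε, A#)
All input consumed; state s0 ∈ F.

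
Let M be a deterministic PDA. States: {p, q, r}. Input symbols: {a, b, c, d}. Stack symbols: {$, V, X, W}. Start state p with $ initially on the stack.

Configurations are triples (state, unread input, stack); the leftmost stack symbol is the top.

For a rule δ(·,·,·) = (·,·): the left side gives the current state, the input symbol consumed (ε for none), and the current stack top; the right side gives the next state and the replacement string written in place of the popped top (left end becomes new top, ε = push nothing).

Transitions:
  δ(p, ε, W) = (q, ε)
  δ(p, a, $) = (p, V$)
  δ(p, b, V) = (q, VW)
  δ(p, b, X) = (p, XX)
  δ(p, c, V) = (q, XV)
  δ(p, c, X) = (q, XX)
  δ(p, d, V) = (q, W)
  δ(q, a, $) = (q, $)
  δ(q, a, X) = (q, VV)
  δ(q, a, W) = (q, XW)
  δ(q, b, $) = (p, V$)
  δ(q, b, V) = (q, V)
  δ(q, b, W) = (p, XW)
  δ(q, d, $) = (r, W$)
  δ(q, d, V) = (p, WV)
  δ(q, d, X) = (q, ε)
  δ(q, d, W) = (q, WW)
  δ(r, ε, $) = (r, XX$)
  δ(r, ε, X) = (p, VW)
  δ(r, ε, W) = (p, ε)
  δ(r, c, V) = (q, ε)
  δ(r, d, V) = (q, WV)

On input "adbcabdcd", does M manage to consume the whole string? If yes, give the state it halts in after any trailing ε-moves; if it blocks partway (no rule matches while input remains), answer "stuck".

stuck

(p, adbcabdcd, $)
  read a, top $: go to p, push V$ → (p, dbcabdcd, V$)
  read d, top V: go to q, push W → (q, bcabdcd, W$)
  read b, top W: go to p, push XW → (p, cabdcd, XW$)
  read c, top X: go to q, push XX → (q, abdcd, XXW$)
  read a, top X: go to q, push VV → (q, bdcd, VVXW$)
  read b, top V: go to q, push V → (q, dcd, VVXW$)
  read d, top V: go to p, push WV → (p, cd, WVVXW$)
  ε-move, top W: go to q, push ε → (q, cd, VVXW$)
No transition for (q, c, top V); M blocks with input cd remaining.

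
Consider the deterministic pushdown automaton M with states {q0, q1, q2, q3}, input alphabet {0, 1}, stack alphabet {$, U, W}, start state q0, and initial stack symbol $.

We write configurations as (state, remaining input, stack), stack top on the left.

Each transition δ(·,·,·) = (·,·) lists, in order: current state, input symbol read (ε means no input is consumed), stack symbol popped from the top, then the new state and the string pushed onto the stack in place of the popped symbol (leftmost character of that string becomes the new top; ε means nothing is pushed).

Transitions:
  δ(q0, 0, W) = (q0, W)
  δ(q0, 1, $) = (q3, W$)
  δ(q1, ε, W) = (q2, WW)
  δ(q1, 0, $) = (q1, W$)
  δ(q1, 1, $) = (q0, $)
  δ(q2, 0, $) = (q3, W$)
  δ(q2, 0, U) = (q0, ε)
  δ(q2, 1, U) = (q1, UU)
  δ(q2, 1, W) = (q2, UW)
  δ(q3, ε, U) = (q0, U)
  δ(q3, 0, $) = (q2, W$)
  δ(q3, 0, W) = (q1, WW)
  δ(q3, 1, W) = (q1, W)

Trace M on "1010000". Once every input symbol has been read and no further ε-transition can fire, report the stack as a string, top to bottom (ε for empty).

WWW$

(q0, 1010000, $)
  read 1, top $: go to q3, push W$ → (q3, 010000, W$)
  read 0, top W: go to q1, push WW → (q1, 10000, WW$)
  ε-move, top W: go to q2, push WW → (q2, 10000, WWW$)
  read 1, top W: go to q2, push UW → (q2, 0000, UWWW$)
  read 0, top U: go to q0, push ε → (q0, 000, WWW$)
  read 0, top W: go to q0, push W → (q0, 00, WWW$)
  read 0, top W: go to q0, push W → (q0, 0, WWW$)
  read 0, top W: go to q0, push W → (q0, ε, WWW$)
All input consumed in state q0 with stack WWW$.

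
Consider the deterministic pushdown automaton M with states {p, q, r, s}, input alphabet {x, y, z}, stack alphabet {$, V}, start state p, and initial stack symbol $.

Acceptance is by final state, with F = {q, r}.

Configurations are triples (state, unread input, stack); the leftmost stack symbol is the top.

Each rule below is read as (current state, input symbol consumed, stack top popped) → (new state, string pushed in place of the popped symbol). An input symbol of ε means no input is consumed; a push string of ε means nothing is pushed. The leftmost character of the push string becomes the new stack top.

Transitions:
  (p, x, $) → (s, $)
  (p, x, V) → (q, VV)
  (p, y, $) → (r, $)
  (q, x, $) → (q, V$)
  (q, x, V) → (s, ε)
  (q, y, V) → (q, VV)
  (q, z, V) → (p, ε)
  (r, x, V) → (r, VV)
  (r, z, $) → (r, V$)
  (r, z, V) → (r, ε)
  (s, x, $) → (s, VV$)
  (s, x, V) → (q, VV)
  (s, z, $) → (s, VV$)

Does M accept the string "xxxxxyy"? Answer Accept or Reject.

Accept

(p, xxxxxyy, $)
  read x, top $: go to s, push $ → (s, xxxxyy, $)
  read x, top $: go to s, push VV$ → (s, xxxyy, VV$)
  read x, top V: go to q, push VV → (q, xxyy, VVV$)
  read x, top V: go to s, push ε → (s, xyy, VV$)
  read x, top V: go to q, push VV → (q, yy, VVV$)
  read y, top V: go to q, push VV → (q, y, VVVV$)
  read y, top V: go to q, push VV → (q, ε, VVVVV$)
All input consumed; state q ∈ F.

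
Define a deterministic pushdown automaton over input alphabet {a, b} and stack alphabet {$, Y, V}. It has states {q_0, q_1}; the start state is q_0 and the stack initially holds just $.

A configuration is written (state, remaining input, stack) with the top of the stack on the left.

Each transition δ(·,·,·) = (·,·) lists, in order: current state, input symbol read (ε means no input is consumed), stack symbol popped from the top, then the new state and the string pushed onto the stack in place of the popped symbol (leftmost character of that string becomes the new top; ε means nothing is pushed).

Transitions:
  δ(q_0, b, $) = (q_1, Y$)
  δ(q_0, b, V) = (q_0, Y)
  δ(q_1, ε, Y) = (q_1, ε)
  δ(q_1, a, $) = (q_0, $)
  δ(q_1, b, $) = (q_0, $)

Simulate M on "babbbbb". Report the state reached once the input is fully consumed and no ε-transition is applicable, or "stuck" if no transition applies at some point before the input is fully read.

(q_0, babbbbb, $) ⊢ (q_1, abbbbb, Y$) ⊢ (q_1, abbbbb, $) ⊢ (q_0, bbbbb, $) ⊢ (q_1, bbbb, Y$) ⊢ (q_1, bbbb, $) ⊢ (q_0, bbb, $) ⊢ (q_1, bb, Y$) ⊢ (q_1, bb, $) ⊢ (q_0, b, $) ⊢ (q_1, ε, Y$) ⊢ (q_1, ε, $)
All input consumed; M is in state q_1.

q_1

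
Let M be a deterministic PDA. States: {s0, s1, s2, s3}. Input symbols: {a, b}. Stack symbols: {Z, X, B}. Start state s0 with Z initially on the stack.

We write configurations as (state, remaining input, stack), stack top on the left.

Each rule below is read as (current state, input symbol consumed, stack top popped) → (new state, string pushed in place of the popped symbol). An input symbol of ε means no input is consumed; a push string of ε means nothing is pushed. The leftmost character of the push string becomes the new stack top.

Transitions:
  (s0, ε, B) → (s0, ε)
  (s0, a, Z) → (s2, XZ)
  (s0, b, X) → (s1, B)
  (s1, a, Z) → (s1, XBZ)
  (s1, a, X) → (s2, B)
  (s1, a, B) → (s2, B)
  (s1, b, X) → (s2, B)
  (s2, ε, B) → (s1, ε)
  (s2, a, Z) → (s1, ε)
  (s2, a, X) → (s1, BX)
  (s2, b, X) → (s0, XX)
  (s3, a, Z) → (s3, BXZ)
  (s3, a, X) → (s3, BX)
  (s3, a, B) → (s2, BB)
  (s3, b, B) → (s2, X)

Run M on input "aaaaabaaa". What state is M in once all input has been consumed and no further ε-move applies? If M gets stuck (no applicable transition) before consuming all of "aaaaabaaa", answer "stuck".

s1

(s0, aaaaabaaa, Z)
  read a, top Z: go to s2, push XZ → (s2, aaaabaaa, XZ)
  read a, top X: go to s1, push BX → (s1, aaabaaa, BXZ)
  read a, top B: go to s2, push B → (s2, aabaaa, BXZ)
  ε-move, top B: go to s1, push ε → (s1, aabaaa, XZ)
  read a, top X: go to s2, push B → (s2, abaaa, BZ)
  ε-move, top B: go to s1, push ε → (s1, abaaa, Z)
  read a, top Z: go to s1, push XBZ → (s1, baaa, XBZ)
  read b, top X: go to s2, push B → (s2, aaa, BBZ)
  ε-move, top B: go to s1, push ε → (s1, aaa, BZ)
  read a, top B: go to s2, push B → (s2, aa, BZ)
  ε-move, top B: go to s1, push ε → (s1, aa, Z)
  read a, top Z: go to s1, push XBZ → (s1, a, XBZ)
  read a, top X: go to s2, push B → (s2, ε, BBZ)
  ε-move, top B: go to s1, push ε → (s1, ε, BZ)
All input consumed; M is in state s1.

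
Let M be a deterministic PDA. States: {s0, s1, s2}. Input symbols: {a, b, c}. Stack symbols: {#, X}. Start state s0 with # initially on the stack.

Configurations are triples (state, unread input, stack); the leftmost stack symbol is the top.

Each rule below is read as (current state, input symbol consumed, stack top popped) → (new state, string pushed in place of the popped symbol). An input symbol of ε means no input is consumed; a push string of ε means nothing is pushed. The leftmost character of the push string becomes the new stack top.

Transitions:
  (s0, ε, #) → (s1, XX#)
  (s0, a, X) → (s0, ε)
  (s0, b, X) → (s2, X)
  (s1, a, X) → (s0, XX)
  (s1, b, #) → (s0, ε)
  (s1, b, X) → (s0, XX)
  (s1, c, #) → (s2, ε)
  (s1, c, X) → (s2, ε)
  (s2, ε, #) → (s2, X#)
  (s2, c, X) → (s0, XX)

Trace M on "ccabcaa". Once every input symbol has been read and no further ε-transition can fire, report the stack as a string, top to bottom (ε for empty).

XX#

(s0, ccabcaa, #)
  ε-move, top #: go to s1, push XX# → (s1, ccabcaa, XX#)
  read c, top X: go to s2, push ε → (s2, cabcaa, X#)
  read c, top X: go to s0, push XX → (s0, abcaa, XX#)
  read a, top X: go to s0, push ε → (s0, bcaa, X#)
  read b, top X: go to s2, push X → (s2, caa, X#)
  read c, top X: go to s0, push XX → (s0, aa, XX#)
  read a, top X: go to s0, push ε → (s0, a, X#)
  read a, top X: go to s0, push ε → (s0, ε, #)
  ε-move, top #: go to s1, push XX# → (s1, ε, XX#)
All input consumed in state s1 with stack XX#.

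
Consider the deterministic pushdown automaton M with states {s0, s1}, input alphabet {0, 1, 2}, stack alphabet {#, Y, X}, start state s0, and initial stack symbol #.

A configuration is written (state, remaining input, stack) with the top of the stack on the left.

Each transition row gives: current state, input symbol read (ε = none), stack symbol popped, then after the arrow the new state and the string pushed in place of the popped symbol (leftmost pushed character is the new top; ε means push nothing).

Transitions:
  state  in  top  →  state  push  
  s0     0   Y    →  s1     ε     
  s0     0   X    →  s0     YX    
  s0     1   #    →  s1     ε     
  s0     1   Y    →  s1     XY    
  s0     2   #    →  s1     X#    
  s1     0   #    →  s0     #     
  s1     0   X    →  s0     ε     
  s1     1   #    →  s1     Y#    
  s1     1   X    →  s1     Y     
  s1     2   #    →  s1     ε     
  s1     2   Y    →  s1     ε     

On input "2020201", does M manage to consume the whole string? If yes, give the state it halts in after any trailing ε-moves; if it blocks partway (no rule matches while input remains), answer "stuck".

(s0, 2020201, #)
  read 2, top #: go to s1, push X# → (s1, 020201, X#)
  read 0, top X: go to s0, push ε → (s0, 20201, #)
  read 2, top #: go to s1, push X# → (s1, 0201, X#)
  read 0, top X: go to s0, push ε → (s0, 201, #)
  read 2, top #: go to s1, push X# → (s1, 01, X#)
  read 0, top X: go to s0, push ε → (s0, 1, #)
  read 1, top #: go to s1, push ε → (s1, ε, ε)
All input consumed; M is in state s1.

s1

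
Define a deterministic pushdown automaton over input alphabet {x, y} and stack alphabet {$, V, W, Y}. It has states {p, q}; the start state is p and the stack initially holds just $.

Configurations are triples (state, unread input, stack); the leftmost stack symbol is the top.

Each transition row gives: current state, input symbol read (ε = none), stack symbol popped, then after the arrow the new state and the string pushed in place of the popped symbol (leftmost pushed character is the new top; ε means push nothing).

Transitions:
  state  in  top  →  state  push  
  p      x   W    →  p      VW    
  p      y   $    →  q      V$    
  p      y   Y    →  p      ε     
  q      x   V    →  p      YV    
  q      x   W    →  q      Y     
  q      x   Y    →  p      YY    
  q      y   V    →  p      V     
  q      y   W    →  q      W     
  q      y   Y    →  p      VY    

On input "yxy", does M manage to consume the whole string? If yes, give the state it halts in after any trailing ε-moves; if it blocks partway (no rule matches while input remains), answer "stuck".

(p, yxy, $)
  read y, top $: go to q, push V$ → (q, xy, V$)
  read x, top V: go to p, push YV → (p, y, YV$)
  read y, top Y: go to p, push ε → (p, ε, V$)
All input consumed; M is in state p.

p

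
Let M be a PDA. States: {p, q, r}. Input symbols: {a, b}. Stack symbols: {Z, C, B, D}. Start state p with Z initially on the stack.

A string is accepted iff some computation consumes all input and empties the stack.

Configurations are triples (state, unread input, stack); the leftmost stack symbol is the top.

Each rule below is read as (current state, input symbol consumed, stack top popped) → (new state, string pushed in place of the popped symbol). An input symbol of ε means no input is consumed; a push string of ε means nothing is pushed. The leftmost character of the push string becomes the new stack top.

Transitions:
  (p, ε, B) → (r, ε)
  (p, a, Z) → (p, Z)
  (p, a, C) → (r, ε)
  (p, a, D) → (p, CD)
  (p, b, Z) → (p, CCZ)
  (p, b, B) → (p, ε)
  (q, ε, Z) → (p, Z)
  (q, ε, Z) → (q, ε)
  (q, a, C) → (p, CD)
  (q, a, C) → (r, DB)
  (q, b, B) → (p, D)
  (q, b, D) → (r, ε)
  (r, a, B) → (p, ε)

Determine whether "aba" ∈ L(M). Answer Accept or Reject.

Reject

No computation consumes all input and empties the stack.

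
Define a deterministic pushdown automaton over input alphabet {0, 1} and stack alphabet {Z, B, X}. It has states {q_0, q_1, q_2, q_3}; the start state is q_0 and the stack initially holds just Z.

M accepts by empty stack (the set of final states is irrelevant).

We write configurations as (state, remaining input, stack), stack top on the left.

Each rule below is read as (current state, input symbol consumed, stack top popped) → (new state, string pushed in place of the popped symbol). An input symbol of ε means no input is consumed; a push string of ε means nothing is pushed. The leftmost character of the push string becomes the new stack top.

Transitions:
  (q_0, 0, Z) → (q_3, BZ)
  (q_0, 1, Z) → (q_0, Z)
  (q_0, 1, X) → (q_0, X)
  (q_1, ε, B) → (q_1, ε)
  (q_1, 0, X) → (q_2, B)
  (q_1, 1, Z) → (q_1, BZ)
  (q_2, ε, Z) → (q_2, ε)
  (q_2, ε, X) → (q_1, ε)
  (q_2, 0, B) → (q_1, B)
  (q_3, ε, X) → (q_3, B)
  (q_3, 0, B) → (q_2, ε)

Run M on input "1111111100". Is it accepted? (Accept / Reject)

(q_0, 1111111100, Z)
  read 1, top Z: go to q_0, push Z → (q_0, 111111100, Z)
  read 1, top Z: go to q_0, push Z → (q_0, 11111100, Z)
  read 1, top Z: go to q_0, push Z → (q_0, 1111100, Z)
  read 1, top Z: go to q_0, push Z → (q_0, 111100, Z)
  read 1, top Z: go to q_0, push Z → (q_0, 11100, Z)
  read 1, top Z: go to q_0, push Z → (q_0, 1100, Z)
  read 1, top Z: go to q_0, push Z → (q_0, 100, Z)
  read 1, top Z: go to q_0, push Z → (q_0, 00, Z)
  read 0, top Z: go to q_3, push BZ → (q_3, 0, BZ)
  read 0, top B: go to q_2, push ε → (q_2, ε, Z)
  ε-move, top Z: go to q_2, push ε → (q_2, ε, ε)
All input consumed and the stack is empty.

Accept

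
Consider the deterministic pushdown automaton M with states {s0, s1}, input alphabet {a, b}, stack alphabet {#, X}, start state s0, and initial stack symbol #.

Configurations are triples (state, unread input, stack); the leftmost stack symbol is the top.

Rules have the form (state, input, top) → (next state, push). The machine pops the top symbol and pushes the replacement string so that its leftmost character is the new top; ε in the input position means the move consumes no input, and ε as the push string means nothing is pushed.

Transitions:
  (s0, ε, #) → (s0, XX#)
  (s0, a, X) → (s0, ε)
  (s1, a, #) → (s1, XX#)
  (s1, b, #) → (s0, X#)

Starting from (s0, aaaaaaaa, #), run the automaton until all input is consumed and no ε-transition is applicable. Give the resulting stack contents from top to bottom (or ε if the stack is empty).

XX#

(s0, aaaaaaaa, #)
  ε-move, top #: go to s0, push XX# → (s0, aaaaaaaa, XX#)
  read a, top X: go to s0, push ε → (s0, aaaaaaa, X#)
  read a, top X: go to s0, push ε → (s0, aaaaaa, #)
  ε-move, top #: go to s0, push XX# → (s0, aaaaaa, XX#)
  read a, top X: go to s0, push ε → (s0, aaaaa, X#)
  read a, top X: go to s0, push ε → (s0, aaaa, #)
  ε-move, top #: go to s0, push XX# → (s0, aaaa, XX#)
  read a, top X: go to s0, push ε → (s0, aaa, X#)
  read a, top X: go to s0, push ε → (s0, aa, #)
  ε-move, top #: go to s0, push XX# → (s0, aa, XX#)
  read a, top X: go to s0, push ε → (s0, a, X#)
  read a, top X: go to s0, push ε → (s0, ε, #)
  ε-move, top #: go to s0, push XX# → (s0, ε, XX#)
All input consumed in state s0 with stack XX#.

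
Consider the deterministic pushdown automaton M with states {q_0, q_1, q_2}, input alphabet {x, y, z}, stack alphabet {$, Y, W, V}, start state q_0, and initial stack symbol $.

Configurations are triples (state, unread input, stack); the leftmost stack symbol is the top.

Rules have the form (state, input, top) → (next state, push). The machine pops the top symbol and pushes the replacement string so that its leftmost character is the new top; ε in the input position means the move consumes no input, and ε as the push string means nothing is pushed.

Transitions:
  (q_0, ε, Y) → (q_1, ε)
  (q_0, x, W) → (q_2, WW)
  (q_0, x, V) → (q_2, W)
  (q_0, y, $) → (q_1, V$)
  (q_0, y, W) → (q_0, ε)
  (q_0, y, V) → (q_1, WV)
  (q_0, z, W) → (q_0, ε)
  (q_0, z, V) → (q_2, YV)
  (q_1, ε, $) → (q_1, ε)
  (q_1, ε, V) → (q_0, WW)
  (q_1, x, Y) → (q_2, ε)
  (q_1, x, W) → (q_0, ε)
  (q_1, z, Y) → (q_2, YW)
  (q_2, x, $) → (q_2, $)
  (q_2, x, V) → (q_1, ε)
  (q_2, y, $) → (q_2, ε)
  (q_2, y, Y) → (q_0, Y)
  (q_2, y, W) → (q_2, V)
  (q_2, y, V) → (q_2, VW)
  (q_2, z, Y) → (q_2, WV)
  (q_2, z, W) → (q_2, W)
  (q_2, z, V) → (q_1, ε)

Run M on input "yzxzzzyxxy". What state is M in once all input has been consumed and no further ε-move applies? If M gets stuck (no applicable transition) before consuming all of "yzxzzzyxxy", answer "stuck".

(q_0, yzxzzzyxxy, $)
  read y, top $: go to q_1, push V$ → (q_1, zxzzzyxxy, V$)
  ε-move, top V: go to q_0, push WW → (q_0, zxzzzyxxy, WW$)
  read z, top W: go to q_0, push ε → (q_0, xzzzyxxy, W$)
  read x, top W: go to q_2, push WW → (q_2, zzzyxxy, WW$)
  read z, top W: go to q_2, push W → (q_2, zzyxxy, WW$)
  read z, top W: go to q_2, push W → (q_2, zyxxy, WW$)
  read z, top W: go to q_2, push W → (q_2, yxxy, WW$)
  read y, top W: go to q_2, push V → (q_2, xxy, VW$)
  read x, top V: go to q_1, push ε → (q_1, xy, W$)
  read x, top W: go to q_0, push ε → (q_0, y, $)
  read y, top $: go to q_1, push V$ → (q_1, ε, V$)
  ε-move, top V: go to q_0, push WW → (q_0, ε, WW$)
All input consumed; M is in state q_0.

q_0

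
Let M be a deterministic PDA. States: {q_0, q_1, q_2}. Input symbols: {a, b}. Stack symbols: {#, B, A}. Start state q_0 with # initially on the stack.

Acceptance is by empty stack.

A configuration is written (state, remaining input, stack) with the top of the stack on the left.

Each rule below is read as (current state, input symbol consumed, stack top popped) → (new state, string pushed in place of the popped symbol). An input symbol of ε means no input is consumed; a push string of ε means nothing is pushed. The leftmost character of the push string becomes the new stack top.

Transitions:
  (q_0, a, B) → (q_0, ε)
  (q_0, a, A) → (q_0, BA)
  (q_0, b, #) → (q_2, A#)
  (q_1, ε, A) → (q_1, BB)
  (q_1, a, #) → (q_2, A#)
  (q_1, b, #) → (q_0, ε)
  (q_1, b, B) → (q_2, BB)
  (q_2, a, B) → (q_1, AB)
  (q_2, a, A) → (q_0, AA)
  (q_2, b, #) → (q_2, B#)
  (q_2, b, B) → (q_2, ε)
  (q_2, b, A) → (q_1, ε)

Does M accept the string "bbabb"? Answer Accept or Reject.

(q_0, bbabb, #)
  read b, top #: go to q_2, push A# → (q_2, babb, A#)
  read b, top A: go to q_1, push ε → (q_1, abb, #)
  read a, top #: go to q_2, push A# → (q_2, bb, A#)
  read b, top A: go to q_1, push ε → (q_1, b, #)
  read b, top #: go to q_0, push ε → (q_0, ε, ε)
All input consumed and the stack is empty.

Accept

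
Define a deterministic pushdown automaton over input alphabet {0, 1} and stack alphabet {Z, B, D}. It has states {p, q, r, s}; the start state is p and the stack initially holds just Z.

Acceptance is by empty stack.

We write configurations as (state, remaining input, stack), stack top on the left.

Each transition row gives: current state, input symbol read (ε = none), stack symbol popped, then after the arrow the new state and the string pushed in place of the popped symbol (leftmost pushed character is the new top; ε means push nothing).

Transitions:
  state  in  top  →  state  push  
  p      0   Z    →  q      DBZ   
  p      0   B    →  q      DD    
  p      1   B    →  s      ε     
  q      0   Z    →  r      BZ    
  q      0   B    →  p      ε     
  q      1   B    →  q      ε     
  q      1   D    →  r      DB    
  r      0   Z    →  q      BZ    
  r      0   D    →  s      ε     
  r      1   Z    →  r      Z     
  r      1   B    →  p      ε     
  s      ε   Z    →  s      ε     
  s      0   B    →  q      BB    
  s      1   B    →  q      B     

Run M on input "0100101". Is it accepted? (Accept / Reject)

Accept

(p, 0100101, Z)
  read 0, top Z: go to q, push DBZ → (q, 100101, DBZ)
  read 1, top D: go to r, push DB → (r, 00101, DBBZ)
  read 0, top D: go to s, push ε → (s, 0101, BBZ)
  read 0, top B: go to q, push BB → (q, 101, BBBZ)
  read 1, top B: go to q, push ε → (q, 01, BBZ)
  read 0, top B: go to p, push ε → (p, 1, BZ)
  read 1, top B: go to s, push ε → (s, ε, Z)
  ε-move, top Z: go to s, push ε → (s, ε, ε)
All input consumed and the stack is empty.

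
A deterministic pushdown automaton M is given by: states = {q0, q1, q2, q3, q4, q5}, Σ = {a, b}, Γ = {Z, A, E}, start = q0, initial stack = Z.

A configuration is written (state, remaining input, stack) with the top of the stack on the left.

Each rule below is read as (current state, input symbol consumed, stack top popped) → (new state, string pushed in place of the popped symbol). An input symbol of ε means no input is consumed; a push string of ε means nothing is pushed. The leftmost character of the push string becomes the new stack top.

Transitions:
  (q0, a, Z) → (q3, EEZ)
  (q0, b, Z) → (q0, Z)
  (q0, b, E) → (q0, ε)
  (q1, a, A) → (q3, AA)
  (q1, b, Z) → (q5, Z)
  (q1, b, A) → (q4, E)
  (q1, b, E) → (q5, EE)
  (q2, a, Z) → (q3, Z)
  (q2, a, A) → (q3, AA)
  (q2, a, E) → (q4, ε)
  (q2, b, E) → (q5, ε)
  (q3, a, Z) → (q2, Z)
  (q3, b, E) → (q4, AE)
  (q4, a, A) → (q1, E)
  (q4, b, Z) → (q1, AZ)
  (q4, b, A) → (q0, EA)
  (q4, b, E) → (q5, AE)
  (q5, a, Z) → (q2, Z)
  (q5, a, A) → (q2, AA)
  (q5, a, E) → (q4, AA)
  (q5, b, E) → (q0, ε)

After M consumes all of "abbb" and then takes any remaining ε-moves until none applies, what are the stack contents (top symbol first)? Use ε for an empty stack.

AEEZ

(q0, abbb, Z)
  read a, top Z: go to q3, push EEZ → (q3, bbb, EEZ)
  read b, top E: go to q4, push AE → (q4, bb, AEEZ)
  read b, top A: go to q0, push EA → (q0, b, EAEEZ)
  read b, top E: go to q0, push ε → (q0, ε, AEEZ)
All input consumed in state q0 with stack AEEZ.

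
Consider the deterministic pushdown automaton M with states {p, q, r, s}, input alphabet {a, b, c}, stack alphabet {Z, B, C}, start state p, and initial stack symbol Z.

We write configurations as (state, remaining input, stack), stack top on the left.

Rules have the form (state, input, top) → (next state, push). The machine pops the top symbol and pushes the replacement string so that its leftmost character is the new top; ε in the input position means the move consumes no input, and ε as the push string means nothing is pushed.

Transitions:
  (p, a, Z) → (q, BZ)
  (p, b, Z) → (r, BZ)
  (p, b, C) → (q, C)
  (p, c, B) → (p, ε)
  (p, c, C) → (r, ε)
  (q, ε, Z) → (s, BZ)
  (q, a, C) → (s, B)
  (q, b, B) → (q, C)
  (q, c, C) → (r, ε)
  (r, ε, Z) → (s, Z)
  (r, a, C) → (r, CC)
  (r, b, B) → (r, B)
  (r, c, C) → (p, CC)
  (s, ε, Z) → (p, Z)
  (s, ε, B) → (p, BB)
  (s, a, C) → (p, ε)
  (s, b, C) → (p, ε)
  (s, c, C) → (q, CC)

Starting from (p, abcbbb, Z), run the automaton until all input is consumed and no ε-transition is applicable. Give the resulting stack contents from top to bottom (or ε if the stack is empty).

(p, abcbbb, Z) ⊢ (q, bcbbb, BZ) ⊢ (q, cbbb, CZ) ⊢ (r, bbb, Z) ⊢ (s, bbb, Z) ⊢ (p, bbb, Z) ⊢ (r, bb, BZ) ⊢ (r, b, BZ) ⊢ (r, ε, BZ)
All input consumed in state r with stack BZ.

BZ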